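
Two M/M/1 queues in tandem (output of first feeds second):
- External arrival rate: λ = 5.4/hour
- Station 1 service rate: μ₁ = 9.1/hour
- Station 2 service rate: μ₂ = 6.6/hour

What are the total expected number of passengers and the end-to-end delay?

By Jackson's theorem, each station behaves as independent M/M/1.
Station 1: ρ₁ = 5.4/9.1 = 0.5934, L₁ = ρ₁/(1-ρ₁) = λ/(μ₁-λ) = 5.4/3.70 = 1.4595
Station 2: ρ₂ = 5.4/6.6 = 0.8182, L₂ = ρ₂/(1-ρ₂) = λ/(μ₂-λ) = 5.4/1.20 = 4.5000
Total: L = L₁ + L₂ = 1.4595 + 4.5000 = 5.9595
W = L/λ = 5.9595/5.4 = 1.1036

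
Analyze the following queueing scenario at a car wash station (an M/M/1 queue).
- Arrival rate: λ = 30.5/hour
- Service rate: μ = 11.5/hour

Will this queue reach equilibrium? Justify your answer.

Stability requires ρ = λ/(cμ) < 1
ρ = 30.5/(1 × 11.5) = 30.5/11.50 = 2.6522
Since 2.6522 ≥ 1, the system is UNSTABLE.
Queue grows without bound. Need μ > λ = 30.5.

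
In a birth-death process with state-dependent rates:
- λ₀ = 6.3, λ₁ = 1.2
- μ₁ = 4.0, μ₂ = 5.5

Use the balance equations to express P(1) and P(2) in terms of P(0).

Balance equations:
State 0: λ₀P₀ = μ₁P₁ → P₁ = (λ₀/μ₁)P₀ = (6.3/4.0)P₀ = 1.5750P₀
State 1: P₂ = (λ₀λ₁)/(μ₁μ₂)P₀ = (6.3×1.2)/(4.0×5.5)P₀ = 0.3436P₀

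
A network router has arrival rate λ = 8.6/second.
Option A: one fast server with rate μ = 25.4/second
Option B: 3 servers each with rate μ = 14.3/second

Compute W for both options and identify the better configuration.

Option A: single server μ = 25.4 (M/M/1)
  ρ_A = 8.6/25.4 = 0.3386
  W_A = 1/(μ-λ) = 1/(25.4-8.6) = 1/16.80 = 0.05952

Option B: 3 servers μ = 14.3 (M/M/3)
  ρ_B = λ/(cμ) = 8.6/(3×14.3) = 0.2005
  Offered load a = λ/μ = cρ = 8.6/14.3 = 0.6014
  P₀ = [ Σₙ₌₀^2 aⁿ/n! + a^3/(3!(1-ρ)) ]⁻¹
  Σ = a^0/0! + a^1/1! + a^2/2! = 1.0000 + 0.6014 + 0.1808 = 1.7822
  a^3/(3!(1-ρ)) = 0.2175/(6 × 0.7995) = 0.04534
  P₀ = 1/(1.7822 + 0.04534) = 0.5472
  Lq = P₀·a^3·ρ / (3!(1-ρ)²) = 0.5472 × 0.2175 × 0.2005 / (6 × 0.6393) = 0.006221
  Wq_B = Lq/λ = 0.0062205/8.6 = 0.0007233
  W_B = Wq_B + 1/μ = 0.0007233 + 0.06993 = 0.07065

Since W_A = 0.05952 < W_B = 0.07065, Option A (single fast server) has the shorter time in system.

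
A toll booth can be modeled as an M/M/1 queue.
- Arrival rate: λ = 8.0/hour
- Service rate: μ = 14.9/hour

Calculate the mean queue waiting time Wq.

First, compute utilization: ρ = λ/μ = 8.0/14.9 = 0.5369
For M/M/1: Wq = λ/(μ(μ-λ))
Wq = 8.0/(14.9 × (14.9-8.0))
Wq = 8.0/(14.9 × 6.90)
Wq = 0.07781 hours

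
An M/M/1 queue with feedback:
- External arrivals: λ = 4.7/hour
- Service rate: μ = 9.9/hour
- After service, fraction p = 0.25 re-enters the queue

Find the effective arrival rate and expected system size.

Effective arrival rate: λ_eff = λ/(1-p) = 4.7/(1-0.25) = 4.7/0.75 = 6.2667
ρ = λ_eff/μ = 6.2667/9.9 = 0.6330
L = ρ/(1-ρ) = 0.6330/(1-0.6330) = 1.7248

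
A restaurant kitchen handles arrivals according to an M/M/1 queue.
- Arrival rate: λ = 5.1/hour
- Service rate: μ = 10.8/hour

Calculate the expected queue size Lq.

ρ = λ/μ = 5.1/10.8 = 0.4722
For M/M/1: Lq = λ²/(μ(μ-λ))
Lq = 26.01/(10.8 × 5.70)
Lq = 0.4225 orders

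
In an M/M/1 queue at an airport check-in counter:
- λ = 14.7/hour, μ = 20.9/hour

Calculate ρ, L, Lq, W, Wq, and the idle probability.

Step 1: ρ = λ/μ = 14.7/20.9 = 0.7033
Step 2: L = λ/(μ-λ) = 14.7/6.20 = 2.3710
Step 3: Lq = λ²/(μ(μ-λ)) = 216.09/(20.9×6.20) = 1.6676
Step 4: W = 1/(μ-λ) = 1/6.20 = 0.16129
Step 5: Wq = λ/(μ(μ-λ)) = 14.7/(20.9×6.20) = 0.1134
Step 6: P(0) = 1-ρ = 0.2967
Verify: L = λW = 14.7×0.16129 = 2.3710 ✔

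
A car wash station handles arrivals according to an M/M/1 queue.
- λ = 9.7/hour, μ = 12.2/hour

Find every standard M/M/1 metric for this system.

Step 1: ρ = λ/μ = 9.7/12.2 = 0.7951
Step 2: L = λ/(μ-λ) = 9.7/2.50 = 3.8800
Step 3: Lq = λ²/(μ(μ-λ)) = 94.09/(12.2×2.50) = 3.0849
Step 4: W = 1/(μ-λ) = 1/2.50 = 0.4000
Step 5: Wq = λ/(μ(μ-λ)) = 9.7/(12.2×2.50) = 0.3180
Step 6: P(0) = 1-ρ = 0.2049
Verify: L = λW = 9.7×0.4000 = 3.8800 ✔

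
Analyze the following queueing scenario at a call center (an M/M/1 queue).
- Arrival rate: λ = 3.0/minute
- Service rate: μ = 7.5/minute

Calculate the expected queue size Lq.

ρ = λ/μ = 3.0/7.5 = 0.4000
For M/M/1: Lq = λ²/(μ(μ-λ))
Lq = 9.00/(7.5 × 4.50)
Lq = 0.2667 calls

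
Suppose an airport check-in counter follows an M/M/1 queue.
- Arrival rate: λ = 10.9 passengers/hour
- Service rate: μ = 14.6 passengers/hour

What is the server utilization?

Server utilization: ρ = λ/μ
ρ = 10.9/14.6 = 0.7466
The server is busy 74.66% of the time.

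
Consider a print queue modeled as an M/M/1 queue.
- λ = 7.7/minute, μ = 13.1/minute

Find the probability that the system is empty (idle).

ρ = λ/μ = 7.7/13.1 = 0.5878
P(0) = 1 - ρ = 1 - 0.5878 = 0.4122
The server is idle 41.22% of the time.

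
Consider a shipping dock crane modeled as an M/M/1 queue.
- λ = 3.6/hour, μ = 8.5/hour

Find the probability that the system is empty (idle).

ρ = λ/μ = 3.6/8.5 = 0.4235
P(0) = 1 - ρ = 1 - 0.4235 = 0.5765
The server is idle 57.65% of the time.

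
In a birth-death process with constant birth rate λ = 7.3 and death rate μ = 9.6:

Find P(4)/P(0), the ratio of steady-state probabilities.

For constant rates: P(n)/P(0) = (λ/μ)^n
P(4)/P(0) = (7.3/9.6)^4 = 0.76042^4 = 0.3344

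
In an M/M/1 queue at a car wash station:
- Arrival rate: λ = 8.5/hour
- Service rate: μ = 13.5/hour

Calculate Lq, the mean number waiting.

ρ = λ/μ = 8.5/13.5 = 0.6296
For M/M/1: Lq = λ²/(μ(μ-λ))
Lq = 72.25/(13.5 × 5.00)
Lq = 1.0704 cars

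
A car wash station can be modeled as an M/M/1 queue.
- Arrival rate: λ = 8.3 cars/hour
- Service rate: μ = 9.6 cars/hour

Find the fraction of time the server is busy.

Server utilization: ρ = λ/μ
ρ = 8.3/9.6 = 0.8646
The server is busy 86.46% of the time.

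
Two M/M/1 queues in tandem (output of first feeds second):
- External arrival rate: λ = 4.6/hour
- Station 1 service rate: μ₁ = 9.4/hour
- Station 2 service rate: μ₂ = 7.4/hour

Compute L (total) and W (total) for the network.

By Jackson's theorem, each station behaves as independent M/M/1.
Station 1: ρ₁ = 4.6/9.4 = 0.4894, L₁ = ρ₁/(1-ρ₁) = λ/(μ₁-λ) = 4.6/4.80 = 0.9583
Station 2: ρ₂ = 4.6/7.4 = 0.6216, L₂ = ρ₂/(1-ρ₂) = λ/(μ₂-λ) = 4.6/2.80 = 1.6429
Total: L = L₁ + L₂ = 0.9583 + 1.6429 = 2.6012
W = L/λ = 2.6012/4.6 = 0.5655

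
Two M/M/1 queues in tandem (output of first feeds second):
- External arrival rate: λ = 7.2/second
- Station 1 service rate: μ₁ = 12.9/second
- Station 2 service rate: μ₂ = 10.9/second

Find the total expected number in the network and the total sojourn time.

By Jackson's theorem, each station behaves as independent M/M/1.
Station 1: ρ₁ = 7.2/12.9 = 0.5581, L₁ = ρ₁/(1-ρ₁) = λ/(μ₁-λ) = 7.2/5.70 = 1.2632
Station 2: ρ₂ = 7.2/10.9 = 0.6606, L₂ = ρ₂/(1-ρ₂) = λ/(μ₂-λ) = 7.2/3.70 = 1.9459
Total: L = L₁ + L₂ = 1.2632 + 1.9459 = 3.2091
W = L/λ = 3.2091/7.2 = 0.4457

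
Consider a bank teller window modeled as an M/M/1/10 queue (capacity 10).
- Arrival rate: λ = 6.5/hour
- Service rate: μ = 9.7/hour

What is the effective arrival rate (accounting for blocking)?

ρ = λ/μ = 6.5/9.7 = 0.6701
P₀ = (1-ρ)/(1-ρ^(K+1)) = (1-0.6701)/(1-0.6701^11) = 0.3299/0.9878 = 0.3340
P_K = P₀×ρ^K = 0.33399 × 0.6701^10 = 0.33399 × 0.018256 = 0.006097
λ_eff = λ(1-P_K) = 6.5 × (1 - 0.006097) = 6.5 × 0.9939 = 6.4604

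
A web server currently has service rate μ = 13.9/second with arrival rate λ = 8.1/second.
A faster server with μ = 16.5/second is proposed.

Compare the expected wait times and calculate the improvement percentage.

System 1: ρ₁ = 8.1/13.9 = 0.5827, W₁ = 1/(13.9-8.1) = 0.17241
System 2: ρ₂ = 8.1/16.5 = 0.4909, W₂ = 1/(16.5-8.1) = 0.11905
Improvement: (W₁-W₂)/W₁ = (0.17241-0.11905)/0.17241 = 30.95%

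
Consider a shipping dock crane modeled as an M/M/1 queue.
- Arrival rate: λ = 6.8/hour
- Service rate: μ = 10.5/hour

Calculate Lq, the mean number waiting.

ρ = λ/μ = 6.8/10.5 = 0.6476
For M/M/1: Lq = λ²/(μ(μ-λ))
Lq = 46.24/(10.5 × 3.70)
Lq = 1.1902 containers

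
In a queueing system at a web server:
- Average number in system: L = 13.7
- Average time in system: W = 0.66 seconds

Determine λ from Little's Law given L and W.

Little's Law: L = λW, so λ = L/W
λ = 13.7/0.66 = 20.7576 requests/second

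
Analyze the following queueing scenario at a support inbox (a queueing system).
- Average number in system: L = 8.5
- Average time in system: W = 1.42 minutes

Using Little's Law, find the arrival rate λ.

Little's Law: L = λW, so λ = L/W
λ = 8.5/1.42 = 5.9859 emails/minute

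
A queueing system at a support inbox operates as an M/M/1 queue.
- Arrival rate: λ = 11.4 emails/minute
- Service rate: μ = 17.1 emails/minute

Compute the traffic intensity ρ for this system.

Server utilization: ρ = λ/μ
ρ = 11.4/17.1 = 0.6667
The server is busy 66.67% of the time.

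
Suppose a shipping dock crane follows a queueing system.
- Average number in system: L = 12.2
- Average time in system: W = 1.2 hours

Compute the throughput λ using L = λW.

Little's Law: L = λW, so λ = L/W
λ = 12.2/1.2 = 10.1667 containers/hour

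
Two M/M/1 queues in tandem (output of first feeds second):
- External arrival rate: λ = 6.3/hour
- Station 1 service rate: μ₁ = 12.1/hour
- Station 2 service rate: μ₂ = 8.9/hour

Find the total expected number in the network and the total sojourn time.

By Jackson's theorem, each station behaves as independent M/M/1.
Station 1: ρ₁ = 6.3/12.1 = 0.5207, L₁ = ρ₁/(1-ρ₁) = λ/(μ₁-λ) = 6.3/5.80 = 1.0862
Station 2: ρ₂ = 6.3/8.9 = 0.7079, L₂ = ρ₂/(1-ρ₂) = λ/(μ₂-λ) = 6.3/2.60 = 2.4231
Total: L = L₁ + L₂ = 1.0862 + 2.4231 = 3.5093
W = L/λ = 3.5093/6.3 = 0.5570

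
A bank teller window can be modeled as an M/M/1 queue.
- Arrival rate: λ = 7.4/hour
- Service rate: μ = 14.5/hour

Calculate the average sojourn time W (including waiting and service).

First, compute utilization: ρ = λ/μ = 7.4/14.5 = 0.5103
For M/M/1: W = 1/(μ-λ)
W = 1/(14.5-7.4) = 1/7.10
W = 0.1408 hours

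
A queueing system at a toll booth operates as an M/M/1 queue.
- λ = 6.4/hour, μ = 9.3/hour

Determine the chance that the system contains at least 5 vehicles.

ρ = λ/μ = 6.4/9.3 = 0.68817
P(N ≥ n) = ρⁿ
P(N ≥ 5) = 0.68817^5
P(N ≥ 5) = 0.1543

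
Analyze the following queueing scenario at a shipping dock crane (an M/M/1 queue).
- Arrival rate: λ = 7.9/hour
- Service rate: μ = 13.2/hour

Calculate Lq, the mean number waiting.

ρ = λ/μ = 7.9/13.2 = 0.5985
For M/M/1: Lq = λ²/(μ(μ-λ))
Lq = 62.41/(13.2 × 5.30)
Lq = 0.8921 containers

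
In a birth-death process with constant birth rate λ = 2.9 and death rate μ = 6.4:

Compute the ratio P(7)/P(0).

For constant rates: P(n)/P(0) = (λ/μ)^n
P(7)/P(0) = (2.9/6.4)^7 = 0.45312^7 = 0.003922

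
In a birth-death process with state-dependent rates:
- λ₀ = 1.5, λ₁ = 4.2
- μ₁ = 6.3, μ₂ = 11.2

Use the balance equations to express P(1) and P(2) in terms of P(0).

Balance equations:
State 0: λ₀P₀ = μ₁P₁ → P₁ = (λ₀/μ₁)P₀ = (1.5/6.3)P₀ = 0.2381P₀
State 1: P₂ = (λ₀λ₁)/(μ₁μ₂)P₀ = (1.5×4.2)/(6.3×11.2)P₀ = 0.08929P₀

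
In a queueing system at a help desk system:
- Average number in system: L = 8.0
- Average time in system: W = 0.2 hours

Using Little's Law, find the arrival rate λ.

Little's Law: L = λW, so λ = L/W
λ = 8.0/0.2 = 40.0000 tickets/hour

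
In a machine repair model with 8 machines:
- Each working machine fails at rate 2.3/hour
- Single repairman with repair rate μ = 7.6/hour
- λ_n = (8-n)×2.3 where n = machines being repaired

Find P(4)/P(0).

P(4)/P(0) = ∏_{i=0}^{4-1} λ_i/μ_{i+1}
= (8-0)×2.3/7.6 × (8-1)×2.3/7.6 × (8-2)×2.3/7.6 × (8-3)×2.3/7.6
= 14.0918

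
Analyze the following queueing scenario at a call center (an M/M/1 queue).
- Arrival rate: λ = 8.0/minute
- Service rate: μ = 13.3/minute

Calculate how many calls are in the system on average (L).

ρ = λ/μ = 8.0/13.3 = 0.6015
For M/M/1: L = λ/(μ-λ)
L = 8.0/(13.3-8.0) = 8.0/5.30
L = 1.5094 calls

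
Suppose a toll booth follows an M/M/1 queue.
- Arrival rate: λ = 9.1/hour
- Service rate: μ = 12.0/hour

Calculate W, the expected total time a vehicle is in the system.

First, compute utilization: ρ = λ/μ = 9.1/12.0 = 0.7583
For M/M/1: W = 1/(μ-λ)
W = 1/(12.0-9.1) = 1/2.90
W = 0.3448 hours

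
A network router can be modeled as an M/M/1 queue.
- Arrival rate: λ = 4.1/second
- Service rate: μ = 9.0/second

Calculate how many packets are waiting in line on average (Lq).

ρ = λ/μ = 4.1/9.0 = 0.4556
For M/M/1: Lq = λ²/(μ(μ-λ))
Lq = 16.81/(9.0 × 4.90)
Lq = 0.3812 packets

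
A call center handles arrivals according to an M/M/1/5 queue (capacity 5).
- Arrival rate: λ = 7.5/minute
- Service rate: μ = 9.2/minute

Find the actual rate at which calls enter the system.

ρ = λ/μ = 7.5/9.2 = 0.8152
P₀ = (1-ρ)/(1-ρ^(K+1)) = (1-0.8152)/(1-0.8152^6) = 0.1848/0.7065 = 0.2616
P_K = P₀×ρ^K = 0.26157 × 0.8152^5 = 0.26157 × 0.36002 = 0.09417
λ_eff = λ(1-P_K) = 7.5 × (1 - 0.09417) = 7.5 × 0.90583 = 6.7937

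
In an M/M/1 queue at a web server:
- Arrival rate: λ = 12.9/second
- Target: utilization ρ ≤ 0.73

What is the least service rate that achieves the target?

ρ = λ/μ, so μ = λ/ρ
μ ≥ 12.9/0.73 = 17.6712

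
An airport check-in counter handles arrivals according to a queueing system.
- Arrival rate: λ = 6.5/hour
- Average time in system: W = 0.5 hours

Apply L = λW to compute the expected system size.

Little's Law: L = λW
L = 6.5 × 0.5 = 3.2500 passengers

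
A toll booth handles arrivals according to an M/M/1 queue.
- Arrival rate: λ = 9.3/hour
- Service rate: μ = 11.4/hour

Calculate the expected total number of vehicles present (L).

ρ = λ/μ = 9.3/11.4 = 0.8158
For M/M/1: L = λ/(μ-λ)
L = 9.3/(11.4-9.3) = 9.3/2.10
L = 4.4286 vehicles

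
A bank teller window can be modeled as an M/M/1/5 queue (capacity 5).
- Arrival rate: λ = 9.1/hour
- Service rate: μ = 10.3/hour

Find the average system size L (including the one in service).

ρ = λ/μ = 9.1/10.3 = 0.8835
P₀ = (1-ρ)/(1-ρ^(K+1)) = (1-0.8835)/(1-0.8835^6) = 0.1165/0.5244 = 0.2222
P_K = P₀×ρ^K = 0.2222 × 0.8835^5 = 0.2222 × 0.5383 = 0.1196
L = ρ[1 - (K+1)ρ^K + Kρ^(K+1)] / [(1-ρ)(1-ρ^(K+1))]
L = 0.8835 × (1 - 6×0.538310 + 5×0.475597) / ((1 - 0.8835) × (1 - 0.475597)) = 2.1421 transactions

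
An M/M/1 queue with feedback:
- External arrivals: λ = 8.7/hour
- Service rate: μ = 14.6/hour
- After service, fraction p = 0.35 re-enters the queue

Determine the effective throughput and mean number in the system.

Effective arrival rate: λ_eff = λ/(1-p) = 8.7/(1-0.35) = 8.7/0.65 = 13.384615
ρ = λ_eff/μ = 13.384615/14.6 = 0.9167545
L = ρ/(1-ρ) = 0.9167545/(1-0.9167545) = 11.0127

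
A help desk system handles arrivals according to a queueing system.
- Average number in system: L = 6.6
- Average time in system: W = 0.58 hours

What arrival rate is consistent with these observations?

Little's Law: L = λW, so λ = L/W
λ = 6.6/0.58 = 11.3793 tickets/hour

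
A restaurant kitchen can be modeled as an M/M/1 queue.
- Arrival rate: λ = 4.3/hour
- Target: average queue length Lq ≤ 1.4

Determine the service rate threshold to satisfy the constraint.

For M/M/1: Lq = λ²/(μ(μ-λ))
Need Lq ≤ 1.4, i.e. μ(μ-λ) ≥ λ²/1.4
μ² - 4.3μ - 18.49/1.4 ≥ 0  →  μ² - 4.3μ - 13.20714 ≥ 0
Quadratic formula (positive root): μ = [λ + √(λ² + 4×13.20714)]/2
Discriminant: 18.49 + 4×13.20714 = 71.3186, √71.3186 = 8.4450
μ ≥ (4.3 + 8.4450)/2 = 6.3725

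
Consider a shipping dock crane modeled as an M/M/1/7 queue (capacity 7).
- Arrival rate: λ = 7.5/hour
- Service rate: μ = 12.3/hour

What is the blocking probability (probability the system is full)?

ρ = λ/μ = 7.5/12.3 = 0.609756
P₀ = (1-ρ)/(1-ρ^(K+1)) = (1-0.609756)/(1-0.609756^8) = 0.3902/0.9809 = 0.3978
P_K = P₀×ρ^K = 0.3978 × 0.609756^7 = 0.3978 × 0.03134 = 0.01247
Blocking probability = 1.25%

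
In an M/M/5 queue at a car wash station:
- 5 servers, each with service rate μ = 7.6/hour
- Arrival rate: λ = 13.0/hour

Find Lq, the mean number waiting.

Traffic intensity: ρ = λ/(cμ) = 13.0/(5×7.6) = 0.3421
Since ρ = 0.3421 < 1, system is stable.
Offered load a = λ/μ = cρ = 13.0/7.6 = 1.7105
P₀ = [ Σₙ₌₀^4 aⁿ/n! + a^5/(5!(1-ρ)) ]⁻¹
Σ = a^0/0! + a^1/1! + a^2/2! + a^3/3! + a^4/4! = 1.0000 + 1.7105 + 1.4630 + 0.8341 + 0.3567 = 5.3643
a^5/(5!(1-ρ)) = 14.6436/(120 × 0.6579) = 0.1855
P₀ = 1/(5.3643 + 0.1855) = 0.1802
Lq = P₀·a^5·ρ / (5!(1-ρ)²) = 0.1802 × 14.6436 × 0.3421 / (120 × 0.4328) = 0.01738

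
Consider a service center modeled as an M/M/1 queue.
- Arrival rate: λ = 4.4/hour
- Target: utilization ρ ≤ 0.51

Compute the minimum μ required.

ρ = λ/μ, so μ = λ/ρ
μ ≥ 4.4/0.51 = 8.6275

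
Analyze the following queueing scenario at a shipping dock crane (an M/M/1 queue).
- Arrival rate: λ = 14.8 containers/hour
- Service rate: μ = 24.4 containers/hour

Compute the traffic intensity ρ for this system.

Server utilization: ρ = λ/μ
ρ = 14.8/24.4 = 0.6066
The server is busy 60.66% of the time.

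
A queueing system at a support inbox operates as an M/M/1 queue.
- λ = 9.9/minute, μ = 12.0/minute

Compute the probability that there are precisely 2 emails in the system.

ρ = λ/μ = 9.9/12.0 = 0.8250
P(n) = (1-ρ)ρⁿ
P(2) = (1-0.8250) × 0.8250^2
P(2) = 0.1750 × 0.6806
P(2) = 0.1191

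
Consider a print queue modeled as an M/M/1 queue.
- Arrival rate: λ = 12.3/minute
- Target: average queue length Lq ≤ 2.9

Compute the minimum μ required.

For M/M/1: Lq = λ²/(μ(μ-λ))
Need Lq ≤ 2.9, i.e. μ(μ-λ) ≥ λ²/2.9
μ² - 12.3μ - 151.29/2.9 ≥ 0  →  μ² - 12.3μ - 52.16897 ≥ 0
Quadratic formula (positive root): μ = [λ + √(λ² + 4×52.16897)]/2
Discriminant: 151.29 + 4×52.16897 = 359.9659, √359.9659 = 18.9728
μ ≥ (12.3 + 18.9728)/2 = 15.6364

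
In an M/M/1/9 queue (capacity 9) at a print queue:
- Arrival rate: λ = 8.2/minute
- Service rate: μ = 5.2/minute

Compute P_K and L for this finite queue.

ρ = λ/μ = 8.2/5.2 = 1.576923
P₀ = (1-ρ)/(1-ρ^(K+1)) = (1-1.576923)/(1-1.576923^10) = -0.5769/-94.0834 = 0.006132
P_K = P₀×ρ^K = 0.006132 × 1.576923^9 = 0.006132 × 60.2968 = 0.3697
Blocking probability P_9 = 0.3697 (36.97%)
L = ρ[1 - (K+1)ρ^K + Kρ^(K+1)] / [(1-ρ)(1-ρ^(K+1))]
L = 1.576923 × (1 - 10×60.2968 + 9×95.0834) / ((1 - 1.576923) × (1 - 95.0834)) = 7.3730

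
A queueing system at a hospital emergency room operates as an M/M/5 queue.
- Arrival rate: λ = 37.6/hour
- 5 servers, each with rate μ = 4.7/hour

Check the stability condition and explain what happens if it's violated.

Stability requires ρ = λ/(cμ) < 1
ρ = 37.6/(5 × 4.7) = 37.6/23.50 = 1.6000
Since 1.6000 ≥ 1, the system is UNSTABLE.
Need c > λ/μ = 37.6/4.7 = 8.00.
Minimum servers needed: c = 9.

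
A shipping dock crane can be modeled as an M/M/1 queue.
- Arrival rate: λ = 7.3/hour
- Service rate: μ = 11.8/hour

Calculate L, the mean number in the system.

ρ = λ/μ = 7.3/11.8 = 0.6186
For M/M/1: L = λ/(μ-λ)
L = 7.3/(11.8-7.3) = 7.3/4.50
L = 1.6222 containers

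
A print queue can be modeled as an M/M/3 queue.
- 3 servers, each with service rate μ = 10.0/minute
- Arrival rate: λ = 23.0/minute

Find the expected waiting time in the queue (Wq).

Traffic intensity: ρ = λ/(cμ) = 23.0/(3×10.0) = 0.7667
Since ρ = 0.7667 < 1, system is stable.
Offered load a = λ/μ = cρ = 23.0/10.0 = 2.3000
P₀ = [ Σₙ₌₀^2 aⁿ/n! + a^3/(3!(1-ρ)) ]⁻¹
Σ = a^0/0! + a^1/1! + a^2/2! = 1.0000 + 2.3000 + 2.6450 = 5.9450
a^3/(3!(1-ρ)) = 12.1670/(6 × 0.233333) = 8.6907
P₀ = 1/(5.9450 + 8.6907) = 0.06833
Lq = P₀·a^3·ρ / (3!(1-ρ)²) = 0.068326 × 12.1670 × 0.76667 / (6 × 0.054444) = 1.9511
Wq = Lq/λ = 1.9511/23.0 = 0.08483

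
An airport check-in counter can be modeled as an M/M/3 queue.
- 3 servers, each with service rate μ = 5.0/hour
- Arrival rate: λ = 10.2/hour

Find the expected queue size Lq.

Traffic intensity: ρ = λ/(cμ) = 10.2/(3×5.0) = 0.6800
Since ρ = 0.6800 < 1, system is stable.
Offered load a = λ/μ = cρ = 10.2/5.0 = 2.0400
P₀ = [ Σₙ₌₀^2 aⁿ/n! + a^3/(3!(1-ρ)) ]⁻¹
Σ = a^0/0! + a^1/1! + a^2/2! = 1.0000 + 2.0400 + 2.0808 = 5.1208
a^3/(3!(1-ρ)) = 8.4897/(6 × 0.3200) = 4.4217
P₀ = 1/(5.1208 + 4.4217) = 0.1048
Lq = P₀·a^3·ρ / (3!(1-ρ)²) = 0.1048 × 8.4897 × 0.6800 / (6 × 0.1024) = 0.9847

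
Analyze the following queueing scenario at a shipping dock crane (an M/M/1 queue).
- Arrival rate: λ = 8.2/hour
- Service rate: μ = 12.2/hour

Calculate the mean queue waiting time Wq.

First, compute utilization: ρ = λ/μ = 8.2/12.2 = 0.6721
For M/M/1: Wq = λ/(μ(μ-λ))
Wq = 8.2/(12.2 × (12.2-8.2))
Wq = 8.2/(12.2 × 4.00)
Wq = 0.1680 hours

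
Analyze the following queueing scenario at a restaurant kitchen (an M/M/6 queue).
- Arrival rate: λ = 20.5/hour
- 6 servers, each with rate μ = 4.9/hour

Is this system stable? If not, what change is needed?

Stability requires ρ = λ/(cμ) < 1
ρ = 20.5/(6 × 4.9) = 20.5/29.40 = 0.6973
Since 0.6973 < 1, the system is STABLE.
The servers are busy 69.73% of the time.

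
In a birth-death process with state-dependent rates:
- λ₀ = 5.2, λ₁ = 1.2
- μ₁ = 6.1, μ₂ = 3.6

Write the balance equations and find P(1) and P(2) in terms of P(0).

Balance equations:
State 0: λ₀P₀ = μ₁P₁ → P₁ = (λ₀/μ₁)P₀ = (5.2/6.1)P₀ = 0.8525P₀
State 1: P₂ = (λ₀λ₁)/(μ₁μ₂)P₀ = (5.2×1.2)/(6.1×3.6)P₀ = 0.2842P₀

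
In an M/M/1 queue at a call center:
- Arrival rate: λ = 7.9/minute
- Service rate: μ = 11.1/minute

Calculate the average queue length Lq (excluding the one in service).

ρ = λ/μ = 7.9/11.1 = 0.7117
For M/M/1: Lq = λ²/(μ(μ-λ))
Lq = 62.41/(11.1 × 3.20)
Lq = 1.7570 calls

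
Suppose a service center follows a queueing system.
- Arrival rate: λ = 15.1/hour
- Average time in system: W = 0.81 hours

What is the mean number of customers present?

Little's Law: L = λW
L = 15.1 × 0.81 = 12.2310 customers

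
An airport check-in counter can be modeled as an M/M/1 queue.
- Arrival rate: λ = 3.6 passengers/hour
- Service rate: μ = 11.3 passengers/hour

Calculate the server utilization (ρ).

Server utilization: ρ = λ/μ
ρ = 3.6/11.3 = 0.3186
The server is busy 31.86% of the time.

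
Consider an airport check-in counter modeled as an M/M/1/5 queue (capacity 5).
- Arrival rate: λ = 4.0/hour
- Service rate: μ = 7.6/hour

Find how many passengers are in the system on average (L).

ρ = λ/μ = 4.0/7.6 = 0.52632
P₀ = (1-ρ)/(1-ρ^(K+1)) = (1-0.52632)/(1-0.52632^6) = 0.4737/0.9787 = 0.4840
P_K = P₀×ρ^K = 0.4840 × 0.52632^5 = 0.4840 × 0.04039 = 0.01955
L = ρ[1 - (K+1)ρ^K + Kρ^(K+1)] / [(1-ρ)(1-ρ^(K+1))]
L = 0.52632 × (1 - 6×0.04039 + 5×0.02126) / ((1 - 0.52632) × (1 - 0.02126)) = 0.9808 passengers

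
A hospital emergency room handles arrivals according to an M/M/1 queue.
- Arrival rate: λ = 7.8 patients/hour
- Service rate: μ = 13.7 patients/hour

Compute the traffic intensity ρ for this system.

Server utilization: ρ = λ/μ
ρ = 7.8/13.7 = 0.5693
The server is busy 56.93% of the time.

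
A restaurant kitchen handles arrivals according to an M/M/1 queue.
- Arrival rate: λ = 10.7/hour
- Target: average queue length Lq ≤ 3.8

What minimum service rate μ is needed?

For M/M/1: Lq = λ²/(μ(μ-λ))
Need Lq ≤ 3.8, i.e. μ(μ-λ) ≥ λ²/3.8
μ² - 10.7μ - 114.49/3.8 ≥ 0  →  μ² - 10.7μ - 30.12895 ≥ 0
Quadratic formula (positive root): μ = [λ + √(λ² + 4×30.12895)]/2
Discriminant: 114.49 + 4×30.12895 = 235.0058, √235.0058 = 15.3299
μ ≥ (10.7 + 15.3299)/2 = 13.0149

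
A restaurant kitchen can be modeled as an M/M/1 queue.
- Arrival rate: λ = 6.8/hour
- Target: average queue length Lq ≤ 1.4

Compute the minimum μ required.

For M/M/1: Lq = λ²/(μ(μ-λ))
Need Lq ≤ 1.4, i.e. μ(μ-λ) ≥ λ²/1.4
μ² - 6.8μ - 46.24/1.4 ≥ 0  →  μ² - 6.8μ - 33.02857 ≥ 0
Quadratic formula (positive root): μ = [λ + √(λ² + 4×33.02857)]/2
Discriminant: 46.24 + 4×33.02857 = 178.3543, √178.3543 = 13.3549
μ ≥ (6.8 + 13.3549)/2 = 10.0775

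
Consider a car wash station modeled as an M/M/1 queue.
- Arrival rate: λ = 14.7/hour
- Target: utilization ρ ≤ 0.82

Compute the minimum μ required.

ρ = λ/μ, so μ = λ/ρ
μ ≥ 14.7/0.82 = 17.9268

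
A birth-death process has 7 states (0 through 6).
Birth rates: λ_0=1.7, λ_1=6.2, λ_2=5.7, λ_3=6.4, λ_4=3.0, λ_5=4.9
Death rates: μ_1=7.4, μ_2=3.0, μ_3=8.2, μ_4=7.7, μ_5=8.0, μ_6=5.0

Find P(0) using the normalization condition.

Ratios P(n)/P(0) = (λ₀···λₙ₋₁)/(μ₁···μₙ):
P(1)/P(0) = (1.7)/(7.4) = 0.2297
P(2)/P(0) = (1.7×6.2)/(7.4×3.0) = 0.4748
P(3)/P(0) = (1.7×6.2×5.7)/(7.4×3.0×8.2) = 0.3300
P(4)/P(0) = (1.7×6.2×5.7×6.4)/(7.4×3.0×8.2×7.7) = 0.2743
P(5)/P(0) = (1.7×6.2×5.7×6.4×3.0)/(7.4×3.0×8.2×7.7×8.0) = 0.1029
P(6)/P(0) = (1.7×6.2×5.7×6.4×3.0×4.9)/(7.4×3.0×8.2×7.7×8.0×5.0) = 0.1008

Normalization: ∑ P(n) = 1
P(0) × (1.0000 + 0.2297 + 0.4748 + 0.3300 + 0.2743 + 0.1029 + 0.1008) = 1
P(0) × 2.5125 = 1
P(0) = 1/2.5125 = 0.3980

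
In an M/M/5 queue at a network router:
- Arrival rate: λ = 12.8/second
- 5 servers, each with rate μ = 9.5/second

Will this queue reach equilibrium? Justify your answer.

Stability requires ρ = λ/(cμ) < 1
ρ = 12.8/(5 × 9.5) = 12.8/47.50 = 0.2695
Since 0.2695 < 1, the system is STABLE.
The servers are busy 26.95% of the time.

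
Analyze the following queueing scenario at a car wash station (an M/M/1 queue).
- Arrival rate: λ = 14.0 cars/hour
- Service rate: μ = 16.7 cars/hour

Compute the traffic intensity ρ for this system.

Server utilization: ρ = λ/μ
ρ = 14.0/16.7 = 0.8383
The server is busy 83.83% of the time.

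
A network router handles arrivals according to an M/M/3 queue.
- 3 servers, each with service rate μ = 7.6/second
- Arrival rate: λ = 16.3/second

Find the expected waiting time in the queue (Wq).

Traffic intensity: ρ = λ/(cμ) = 16.3/(3×7.6) = 0.7149
Since ρ = 0.7149 < 1, system is stable.
Offered load a = λ/μ = cρ = 16.3/7.6 = 2.1447
P₀ = [ Σₙ₌₀^2 aⁿ/n! + a^3/(3!(1-ρ)) ]⁻¹
Σ = a^0/0! + a^1/1! + a^2/2! = 1.00000 + 2.14474 + 2.29995 = 5.4447
a^3/(3!(1-ρ)) = 9.86557/(6 × 0.285088) = 5.7676
P₀ = 1/(5.4447 + 5.7676) = 0.08919
Lq = P₀·a^3·ρ / (3!(1-ρ)²) = 0.089188 × 9.8656 × 0.71491 / (6 × 0.081275) = 1.2900
Wq = Lq/λ = 1.2900/16.3 = 0.07914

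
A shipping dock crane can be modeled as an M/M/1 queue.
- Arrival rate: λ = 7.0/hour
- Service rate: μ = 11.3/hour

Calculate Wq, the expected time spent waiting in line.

First, compute utilization: ρ = λ/μ = 7.0/11.3 = 0.6195
For M/M/1: Wq = λ/(μ(μ-λ))
Wq = 7.0/(11.3 × (11.3-7.0))
Wq = 7.0/(11.3 × 4.30)
Wq = 0.1441 hours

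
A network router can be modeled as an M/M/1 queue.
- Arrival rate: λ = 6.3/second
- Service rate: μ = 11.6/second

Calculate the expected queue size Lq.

ρ = λ/μ = 6.3/11.6 = 0.5431
For M/M/1: Lq = λ²/(μ(μ-λ))
Lq = 39.69/(11.6 × 5.30)
Lq = 0.6456 packets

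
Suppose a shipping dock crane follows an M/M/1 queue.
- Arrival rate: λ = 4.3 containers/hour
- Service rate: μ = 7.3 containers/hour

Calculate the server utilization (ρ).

Server utilization: ρ = λ/μ
ρ = 4.3/7.3 = 0.5890
The server is busy 58.90% of the time.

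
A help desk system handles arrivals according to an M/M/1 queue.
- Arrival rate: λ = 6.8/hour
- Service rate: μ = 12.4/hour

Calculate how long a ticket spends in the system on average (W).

First, compute utilization: ρ = λ/μ = 6.8/12.4 = 0.5484
For M/M/1: W = 1/(μ-λ)
W = 1/(12.4-6.8) = 1/5.60
W = 0.1786 hours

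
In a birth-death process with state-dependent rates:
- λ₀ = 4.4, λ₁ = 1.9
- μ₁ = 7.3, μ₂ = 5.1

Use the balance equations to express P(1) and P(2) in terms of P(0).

Balance equations:
State 0: λ₀P₀ = μ₁P₁ → P₁ = (λ₀/μ₁)P₀ = (4.4/7.3)P₀ = 0.6027P₀
State 1: P₂ = (λ₀λ₁)/(μ₁μ₂)P₀ = (4.4×1.9)/(7.3×5.1)P₀ = 0.2246P₀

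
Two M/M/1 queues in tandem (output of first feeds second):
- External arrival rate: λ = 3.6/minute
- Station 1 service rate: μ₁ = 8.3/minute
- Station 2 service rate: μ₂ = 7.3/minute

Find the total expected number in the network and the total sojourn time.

By Jackson's theorem, each station behaves as independent M/M/1.
Station 1: ρ₁ = 3.6/8.3 = 0.4337, L₁ = ρ₁/(1-ρ₁) = λ/(μ₁-λ) = 3.6/4.70 = 0.76596
Station 2: ρ₂ = 3.6/7.3 = 0.4932, L₂ = ρ₂/(1-ρ₂) = λ/(μ₂-λ) = 3.6/3.70 = 0.97297
Total: L = L₁ + L₂ = 0.76596 + 0.97297 = 1.7389
W = L/λ = 1.7389/3.6 = 0.4830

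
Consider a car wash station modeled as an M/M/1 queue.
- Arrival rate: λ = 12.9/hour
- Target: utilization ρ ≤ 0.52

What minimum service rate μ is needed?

ρ = λ/μ, so μ = λ/ρ
μ ≥ 12.9/0.52 = 24.8077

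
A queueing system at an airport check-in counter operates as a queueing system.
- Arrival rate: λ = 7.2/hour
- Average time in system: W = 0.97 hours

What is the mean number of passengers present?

Little's Law: L = λW
L = 7.2 × 0.97 = 6.9840 passengers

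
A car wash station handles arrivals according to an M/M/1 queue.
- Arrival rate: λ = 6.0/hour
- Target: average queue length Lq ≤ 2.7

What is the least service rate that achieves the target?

For M/M/1: Lq = λ²/(μ(μ-λ))
Need Lq ≤ 2.7, i.e. μ(μ-λ) ≥ λ²/2.7
μ² - 6.0μ - 36.00/2.7 ≥ 0  →  μ² - 6.0μ - 13.33333 ≥ 0
Quadratic formula (positive root): μ = [λ + √(λ² + 4×13.33333)]/2
Discriminant: 36.00 + 4×13.33333 = 89.3333, √89.3333 = 9.4516
μ ≥ (6.0 + 9.4516)/2 = 7.7258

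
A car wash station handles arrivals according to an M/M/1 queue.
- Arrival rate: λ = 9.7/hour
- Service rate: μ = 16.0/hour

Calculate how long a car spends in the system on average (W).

First, compute utilization: ρ = λ/μ = 9.7/16.0 = 0.6062
For M/M/1: W = 1/(μ-λ)
W = 1/(16.0-9.7) = 1/6.30
W = 0.1587 hours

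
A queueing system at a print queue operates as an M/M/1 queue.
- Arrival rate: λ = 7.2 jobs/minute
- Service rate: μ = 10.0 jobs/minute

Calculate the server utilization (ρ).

Server utilization: ρ = λ/μ
ρ = 7.2/10.0 = 0.7200
The server is busy 72.00% of the time.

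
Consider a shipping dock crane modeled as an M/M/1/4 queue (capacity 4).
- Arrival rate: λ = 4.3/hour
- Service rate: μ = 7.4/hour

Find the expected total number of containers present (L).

ρ = λ/μ = 4.3/7.4 = 0.58108
P₀ = (1-ρ)/(1-ρ^(K+1)) = (1-0.58108)/(1-0.58108^5) = 0.4189/0.9338 = 0.4486
P_K = P₀×ρ^K = 0.44864 × 0.58108^4 = 0.44864 × 0.11401 = 0.05115
L = ρ[1 - (K+1)ρ^K + Kρ^(K+1)] / [(1-ρ)(1-ρ^(K+1))]
L = 0.58108 × (1 - 5×0.11401 + 4×0.066249) / ((1 - 0.58108) × (1 - 0.066249)) = 1.0323 containers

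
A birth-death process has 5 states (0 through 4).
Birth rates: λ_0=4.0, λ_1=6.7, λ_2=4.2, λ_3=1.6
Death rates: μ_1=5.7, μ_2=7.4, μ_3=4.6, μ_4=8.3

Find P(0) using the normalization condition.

Ratios P(n)/P(0) = (λ₀···λₙ₋₁)/(μ₁···μₙ):
P(1)/P(0) = (4.0)/(5.7) = 0.7018
P(2)/P(0) = (4.0×6.7)/(5.7×7.4) = 0.6354
P(3)/P(0) = (4.0×6.7×4.2)/(5.7×7.4×4.6) = 0.5801
P(4)/P(0) = (4.0×6.7×4.2×1.6)/(5.7×7.4×4.6×8.3) = 0.1118

Normalization: ∑ P(n) = 1
P(0) × (1.0000 + 0.7018 + 0.6354 + 0.5801 + 0.1118) = 1
P(0) × 3.0291 = 1
P(0) = 1/3.0291 = 0.3301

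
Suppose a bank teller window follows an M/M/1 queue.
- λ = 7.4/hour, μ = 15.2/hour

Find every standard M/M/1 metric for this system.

Step 1: ρ = λ/μ = 7.4/15.2 = 0.4868
Step 2: L = λ/(μ-λ) = 7.4/7.80 = 0.9487
Step 3: Lq = λ²/(μ(μ-λ)) = 54.76/(15.2×7.80) = 0.4619
Step 4: W = 1/(μ-λ) = 1/7.80 = 0.1282
Step 5: Wq = λ/(μ(μ-λ)) = 7.4/(15.2×7.80) = 0.06242
Step 6: P(0) = 1-ρ = 0.5132
Verify: L = λW = 7.4×0.1282 = 0.9487 ✔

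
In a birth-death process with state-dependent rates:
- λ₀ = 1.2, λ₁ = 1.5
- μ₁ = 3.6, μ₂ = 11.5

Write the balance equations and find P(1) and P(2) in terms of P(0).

Balance equations:
State 0: λ₀P₀ = μ₁P₁ → P₁ = (λ₀/μ₁)P₀ = (1.2/3.6)P₀ = 0.3333P₀
State 1: P₂ = (λ₀λ₁)/(μ₁μ₂)P₀ = (1.2×1.5)/(3.6×11.5)P₀ = 0.04348P₀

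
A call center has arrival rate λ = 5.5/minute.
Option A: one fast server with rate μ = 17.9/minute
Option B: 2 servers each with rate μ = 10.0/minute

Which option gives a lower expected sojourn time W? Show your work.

Option A: single server μ = 17.9 (M/M/1)
  ρ_A = 5.5/17.9 = 0.3073
  W_A = 1/(μ-λ) = 1/(17.9-5.5) = 1/12.40 = 0.08065

Option B: 2 servers μ = 10.0 (M/M/2)
  ρ_B = λ/(cμ) = 5.5/(2×10.0) = 0.2750
  Offered load a = λ/μ = cρ = 5.5/10.0 = 0.5500
  P₀ = [ Σₙ₌₀^1 aⁿ/n! + a^2/(2!(1-ρ)) ]⁻¹
  Σ = a^0/0! + a^1/1! = 1.0000 + 0.5500 = 1.5500
  a^2/(2!(1-ρ)) = 0.3025/(2 × 0.7250) = 0.2086
  P₀ = 1/(1.5500 + 0.2086) = 0.5686
  Lq = P₀·a^2·ρ / (2!(1-ρ)²) = 0.5686 × 0.3025 × 0.2750 / (2 × 0.5256) = 0.04500
  Wq_B = Lq/λ = 0.044997/5.5 = 0.008181
  W_B = Wq_B + 1/μ = 0.008181 + 0.1000 = 0.1082

Since W_A = 0.08065 < W_B = 0.1082, Option A (single fast server) has the shorter time in system.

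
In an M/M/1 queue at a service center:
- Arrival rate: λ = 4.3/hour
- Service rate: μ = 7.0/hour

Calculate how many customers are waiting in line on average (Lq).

ρ = λ/μ = 4.3/7.0 = 0.6143
For M/M/1: Lq = λ²/(μ(μ-λ))
Lq = 18.49/(7.0 × 2.70)
Lq = 0.9783 customers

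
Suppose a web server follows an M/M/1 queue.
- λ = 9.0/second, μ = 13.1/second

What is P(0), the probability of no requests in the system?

ρ = λ/μ = 9.0/13.1 = 0.6870
P(0) = 1 - ρ = 1 - 0.6870 = 0.3130
The server is idle 31.30% of the time.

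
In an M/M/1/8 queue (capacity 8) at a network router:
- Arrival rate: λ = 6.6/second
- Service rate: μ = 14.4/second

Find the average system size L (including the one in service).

ρ = λ/μ = 6.6/14.4 = 0.45833
P₀ = (1-ρ)/(1-ρ^(K+1)) = (1-0.45833)/(1-0.45833^9) = 0.5417/0.9991 = 0.5422
P_K = P₀×ρ^K = 0.5422 × 0.45833^8 = 0.5422 × 0.001947 = 0.001056
L = ρ[1 - (K+1)ρ^K + Kρ^(K+1)] / [(1-ρ)(1-ρ^(K+1))]
L = 0.45833 × (1 - 9×0.001947 + 8×0.0008925) / ((1 - 0.45833) × (1 - 0.0008925)) = 0.8381 packets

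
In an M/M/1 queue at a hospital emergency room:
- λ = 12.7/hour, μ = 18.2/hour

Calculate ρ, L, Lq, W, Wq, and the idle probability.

Step 1: ρ = λ/μ = 12.7/18.2 = 0.6978
Step 2: L = λ/(μ-λ) = 12.7/5.50 = 2.3091
Step 3: Lq = λ²/(μ(μ-λ)) = 161.29/(18.2×5.50) = 1.6113
Step 4: W = 1/(μ-λ) = 1/5.50 = 0.18182
Step 5: Wq = λ/(μ(μ-λ)) = 12.7/(18.2×5.50) = 0.1269
Step 6: P(0) = 1-ρ = 0.3022
Verify: L = λW = 12.7×0.18182 = 2.3091 ✔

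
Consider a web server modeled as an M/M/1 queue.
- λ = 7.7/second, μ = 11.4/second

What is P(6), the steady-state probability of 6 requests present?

ρ = λ/μ = 7.7/11.4 = 0.67544
P(n) = (1-ρ)ρⁿ
P(6) = (1-0.67544) × 0.67544^6
P(6) = 0.3246 × 0.09496
P(6) = 0.03082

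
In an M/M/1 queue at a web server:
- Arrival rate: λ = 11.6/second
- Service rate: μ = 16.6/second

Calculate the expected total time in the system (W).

First, compute utilization: ρ = λ/μ = 11.6/16.6 = 0.6988
For M/M/1: W = 1/(μ-λ)
W = 1/(16.6-11.6) = 1/5.00
W = 0.2000 seconds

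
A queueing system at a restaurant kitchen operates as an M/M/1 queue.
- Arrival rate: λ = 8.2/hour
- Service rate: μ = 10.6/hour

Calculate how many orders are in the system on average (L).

ρ = λ/μ = 8.2/10.6 = 0.7736
For M/M/1: L = λ/(μ-λ)
L = 8.2/(10.6-8.2) = 8.2/2.40
L = 3.4167 orders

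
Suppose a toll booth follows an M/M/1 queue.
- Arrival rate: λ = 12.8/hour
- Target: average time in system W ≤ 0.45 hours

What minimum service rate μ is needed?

For M/M/1: W = 1/(μ-λ)
Need W ≤ 0.45, so 1/(μ-λ) ≤ 0.45
μ - λ ≥ 1/0.45 = 2.2222
μ ≥ 12.8 + 2.2222 = 15.0222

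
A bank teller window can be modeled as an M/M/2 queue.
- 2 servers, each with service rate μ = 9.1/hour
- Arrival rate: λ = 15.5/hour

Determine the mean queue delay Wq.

Traffic intensity: ρ = λ/(cμ) = 15.5/(2×9.1) = 0.8516
Since ρ = 0.8516 < 1, system is stable.
Offered load a = λ/μ = cρ = 15.5/9.1 = 1.7033
P₀ = [ Σₙ₌₀^1 aⁿ/n! + a^2/(2!(1-ρ)) ]⁻¹
Σ = a^0/0! + a^1/1! = 1.0000 + 1.7033 = 2.7033
a^2/(2!(1-ρ)) = 2.9012/(2 × 0.14835) = 9.7782
P₀ = 1/(2.7033 + 9.7782) = 0.08012
Lq = P₀·a^2·ρ / (2!(1-ρ)²) = 0.080119 × 2.9012 × 0.85165 / (2 × 0.022008) = 4.4974
Wq = Lq/λ = 4.4974/15.5 = 0.2902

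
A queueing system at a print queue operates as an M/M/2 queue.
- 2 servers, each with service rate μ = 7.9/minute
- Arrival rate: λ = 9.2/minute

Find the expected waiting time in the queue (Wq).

Traffic intensity: ρ = λ/(cμ) = 9.2/(2×7.9) = 0.5823
Since ρ = 0.5823 < 1, system is stable.
Offered load a = λ/μ = cρ = 9.2/7.9 = 1.1646
P₀ = [ Σₙ₌₀^1 aⁿ/n! + a^2/(2!(1-ρ)) ]⁻¹
Σ = a^0/0! + a^1/1! = 1.0000 + 1.1646 = 2.1646
a^2/(2!(1-ρ)) = 1.3562/(2 × 0.41772) = 1.6233
P₀ = 1/(2.1646 + 1.6233) = 0.2640
Lq = P₀·a^2·ρ / (2!(1-ρ)²) = 0.2640 × 1.3562 × 0.5823 / (2 × 0.1745) = 0.5974
Wq = Lq/λ = 0.5974/9.2 = 0.06493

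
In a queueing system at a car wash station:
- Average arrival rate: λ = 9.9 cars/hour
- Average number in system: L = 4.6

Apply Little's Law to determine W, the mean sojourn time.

Little's Law: L = λW, so W = L/λ
W = 4.6/9.9 = 0.4646 hours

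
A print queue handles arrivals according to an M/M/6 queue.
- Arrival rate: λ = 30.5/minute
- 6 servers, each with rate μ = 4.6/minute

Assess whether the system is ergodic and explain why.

Stability requires ρ = λ/(cμ) < 1
ρ = 30.5/(6 × 4.6) = 30.5/27.60 = 1.1051
Since 1.1051 ≥ 1, the system is UNSTABLE.
Need c > λ/μ = 30.5/4.6 = 6.63.
Minimum servers needed: c = 7.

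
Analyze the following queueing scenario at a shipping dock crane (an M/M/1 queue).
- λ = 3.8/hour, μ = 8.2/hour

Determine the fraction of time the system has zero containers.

ρ = λ/μ = 3.8/8.2 = 0.4634
P(0) = 1 - ρ = 1 - 0.4634 = 0.5366
The server is idle 53.66% of the time.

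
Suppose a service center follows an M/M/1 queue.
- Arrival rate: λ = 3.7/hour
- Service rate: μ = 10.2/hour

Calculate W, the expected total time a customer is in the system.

First, compute utilization: ρ = λ/μ = 3.7/10.2 = 0.3627
For M/M/1: W = 1/(μ-λ)
W = 1/(10.2-3.7) = 1/6.50
W = 0.1538 hours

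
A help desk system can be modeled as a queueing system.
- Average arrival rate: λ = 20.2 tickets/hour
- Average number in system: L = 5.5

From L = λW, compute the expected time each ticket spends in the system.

Little's Law: L = λW, so W = L/λ
W = 5.5/20.2 = 0.2723 hours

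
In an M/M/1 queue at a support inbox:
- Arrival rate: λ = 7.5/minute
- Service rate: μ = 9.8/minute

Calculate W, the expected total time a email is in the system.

First, compute utilization: ρ = λ/μ = 7.5/9.8 = 0.7653
For M/M/1: W = 1/(μ-λ)
W = 1/(9.8-7.5) = 1/2.30
W = 0.4348 minutes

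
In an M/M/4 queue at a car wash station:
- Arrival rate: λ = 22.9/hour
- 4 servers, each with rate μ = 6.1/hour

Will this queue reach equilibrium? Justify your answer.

Stability requires ρ = λ/(cμ) < 1
ρ = 22.9/(4 × 6.1) = 22.9/24.40 = 0.9385
Since 0.9385 < 1, the system is STABLE.
The servers are busy 93.85% of the time.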